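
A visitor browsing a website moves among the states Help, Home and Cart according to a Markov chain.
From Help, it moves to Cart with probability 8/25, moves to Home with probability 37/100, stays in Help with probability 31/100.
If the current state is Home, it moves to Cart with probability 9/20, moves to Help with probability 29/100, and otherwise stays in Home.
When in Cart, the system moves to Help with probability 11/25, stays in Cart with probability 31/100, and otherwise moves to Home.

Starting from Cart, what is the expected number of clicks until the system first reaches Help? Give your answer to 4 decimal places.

Let t(s) be the expected number of clicks to first reach Help from state s, with t(Help) = 0. Conditioning on the first click:
t(Home) = 1 + 0.26·t(Home) + 0.45·t(Cart)
t(Cart) = 1 + 0.25·t(Home) + 0.31·t(Cart)
Solving: t(Home) = 2.8636, t(Cart) = 2.4868.
Expected clicks from Cart to Help: 2.4868.

2.4868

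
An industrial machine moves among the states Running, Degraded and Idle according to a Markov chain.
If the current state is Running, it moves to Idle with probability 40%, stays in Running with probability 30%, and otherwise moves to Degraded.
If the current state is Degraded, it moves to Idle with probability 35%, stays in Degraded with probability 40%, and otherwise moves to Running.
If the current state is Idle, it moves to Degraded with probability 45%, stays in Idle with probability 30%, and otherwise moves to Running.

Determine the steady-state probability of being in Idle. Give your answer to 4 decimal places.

Let the stationary distribution be π with π = πP and π_1 + π_2 + π_3 = 1.
π_1 = 0.3·π_1 + 0.25·π_2 + 0.25·π_3
π_2 = 0.3·π_1 + 0.4·π_2 + 0.45·π_3
Solving with the normalization constraint gives π = (0.2632, 0.3910, 0.3459).
So the stationary probability of Idle is 0.3459.

0.3459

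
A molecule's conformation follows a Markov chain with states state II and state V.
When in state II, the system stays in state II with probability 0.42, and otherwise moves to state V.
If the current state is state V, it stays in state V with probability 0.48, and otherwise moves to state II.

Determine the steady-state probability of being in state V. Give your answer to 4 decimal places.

0.5273

Let the stationary distribution be π with π = πP and π_1 + π_2 = 1.
π_1 = 0.42·π_1 + 0.52·π_2
Solving with the normalization constraint gives π = (0.4727, 0.5273).
So the stationary probability of state V is 0.5273.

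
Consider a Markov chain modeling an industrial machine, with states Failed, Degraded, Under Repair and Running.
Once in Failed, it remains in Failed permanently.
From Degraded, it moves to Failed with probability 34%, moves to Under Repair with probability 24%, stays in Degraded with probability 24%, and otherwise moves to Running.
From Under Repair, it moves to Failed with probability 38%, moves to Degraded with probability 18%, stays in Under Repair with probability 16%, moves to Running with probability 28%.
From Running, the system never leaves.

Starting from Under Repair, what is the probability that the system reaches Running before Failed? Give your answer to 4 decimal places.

Let h(s) be the probability of absorption at Running starting from transient state s. Then h(Running) = 1 and h(Failed) = 0. By first-step analysis:
h(Degraded) = 0.34·0 + 0.24·h(Degraded) + 0.24·h(Under Repair) + 0.18·1
h(Under Repair) = 0.38·0 + 0.18·h(Degraded) + 0.16·h(Under Repair) + 0.28·1
Solving: h(Degraded) = 0.3669, h(Under Repair) = 0.4120.
Starting from Under Repair, the probability is 0.4120.

0.4120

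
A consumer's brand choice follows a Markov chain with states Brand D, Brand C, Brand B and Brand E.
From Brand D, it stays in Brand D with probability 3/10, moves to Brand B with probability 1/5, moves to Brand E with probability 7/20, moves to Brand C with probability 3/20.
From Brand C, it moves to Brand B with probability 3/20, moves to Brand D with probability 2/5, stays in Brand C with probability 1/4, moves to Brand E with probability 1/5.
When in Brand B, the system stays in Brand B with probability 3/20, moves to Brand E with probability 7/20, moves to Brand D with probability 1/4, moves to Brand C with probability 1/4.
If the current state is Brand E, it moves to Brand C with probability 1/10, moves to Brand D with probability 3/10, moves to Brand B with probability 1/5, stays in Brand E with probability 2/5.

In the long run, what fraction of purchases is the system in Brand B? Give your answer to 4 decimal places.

0.1825

Let the stationary distribution be π with π = πP and π_1 + π_2 + π_3 + π_4 = 1.
π_1 = 0.3·π_1 + 0.4·π_2 + 0.25·π_3 + 0.3·π_4
π_2 = 0.15·π_1 + 0.25·π_2 + 0.25·π_3 + 0.1·π_4
π_3 = 0.2·π_1 + 0.15·π_2 + 0.15·π_3 + 0.2·π_4
Solving with the normalization constraint gives π = (0.3077, 0.1679, 0.1825, 0.3419).
So the stationary probability of Brand B is 0.1825.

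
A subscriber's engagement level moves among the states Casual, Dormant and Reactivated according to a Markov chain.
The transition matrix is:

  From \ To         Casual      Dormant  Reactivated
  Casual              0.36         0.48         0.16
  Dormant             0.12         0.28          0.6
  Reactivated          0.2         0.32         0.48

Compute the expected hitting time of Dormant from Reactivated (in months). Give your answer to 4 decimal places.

2.7926

Let t(s) be the expected number of months to first reach Dormant from state s, with t(Dormant) = 0. Conditioning on the first month:
t(Casual) = 1 + 0.36·t(Casual) + 0.16·t(Reactivated)
t(Reactivated) = 1 + 0.2·t(Casual) + 0.48·t(Reactivated)
Solving: t(Casual) = 2.2606, t(Reactivated) = 2.7926.
Expected months from Reactivated to Dormant: 2.7926.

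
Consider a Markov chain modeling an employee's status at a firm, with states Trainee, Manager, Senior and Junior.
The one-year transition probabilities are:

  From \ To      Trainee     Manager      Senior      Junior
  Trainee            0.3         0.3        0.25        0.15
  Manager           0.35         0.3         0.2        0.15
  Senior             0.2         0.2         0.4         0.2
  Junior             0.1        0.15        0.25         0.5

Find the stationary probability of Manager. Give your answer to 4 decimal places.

Let the stationary distribution be π with π = πP and π_1 + π_2 + π_3 + π_4 = 1.
π_1 = 0.3·π_1 + 0.35·π_2 + 0.2·π_3 + 0.1·π_4
π_2 = 0.3·π_1 + 0.3·π_2 + 0.2·π_3 + 0.15·π_4
π_3 = 0.25·π_1 + 0.2·π_2 + 0.4·π_3 + 0.25·π_4
Solving with the normalization constraint gives π = (0.2332, 0.2341, 0.2803, 0.2523).
So the stationary probability of Manager is 0.2341.

0.2341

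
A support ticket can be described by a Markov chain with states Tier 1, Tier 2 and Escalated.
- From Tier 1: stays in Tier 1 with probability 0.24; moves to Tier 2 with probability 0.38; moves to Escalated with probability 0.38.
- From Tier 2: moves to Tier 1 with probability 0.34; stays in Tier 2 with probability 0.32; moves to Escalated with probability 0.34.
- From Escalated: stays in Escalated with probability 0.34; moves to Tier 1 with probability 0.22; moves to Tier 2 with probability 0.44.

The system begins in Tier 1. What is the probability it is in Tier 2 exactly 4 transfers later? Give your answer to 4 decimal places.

0.3784

Propagate the distribution vector 4 transfers from Tier 1.
After 0 transfers: (1.0000, 0.0000, 0.0000)
After 1 transfer: (0.2400, 0.3800, 0.3800)
After 2 transfers: (0.2704, 0.3800, 0.3496)
After 3 transfers: (0.2710, 0.3782, 0.3508)
After 4 transfers: (0.2708, 0.3784, 0.3508)
P(in Tier 2 after 4 transfers) = 0.3784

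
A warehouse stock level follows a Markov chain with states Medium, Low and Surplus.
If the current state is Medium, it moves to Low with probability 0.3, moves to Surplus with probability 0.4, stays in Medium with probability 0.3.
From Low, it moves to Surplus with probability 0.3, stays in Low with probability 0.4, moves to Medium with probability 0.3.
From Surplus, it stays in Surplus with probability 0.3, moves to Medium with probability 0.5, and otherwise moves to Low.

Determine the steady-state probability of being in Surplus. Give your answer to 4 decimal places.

0.3367

Let the stationary distribution be π with π = πP and π_1 + π_2 + π_3 = 1.
π_1 = 0.3·π_1 + 0.3·π_2 + 0.5·π_3
π_2 = 0.3·π_1 + 0.4·π_2 + 0.2·π_3
Solving with the normalization constraint gives π = (0.3673, 0.2959, 0.3367).
So the stationary probability of Surplus is 0.3367.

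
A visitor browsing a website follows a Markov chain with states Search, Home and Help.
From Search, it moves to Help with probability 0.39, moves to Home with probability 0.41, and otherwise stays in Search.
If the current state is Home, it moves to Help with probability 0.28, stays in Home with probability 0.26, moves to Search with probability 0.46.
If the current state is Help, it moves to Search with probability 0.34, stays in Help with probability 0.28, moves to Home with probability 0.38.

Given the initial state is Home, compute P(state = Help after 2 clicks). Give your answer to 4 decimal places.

0.3306

Sum over the intermediate state after 1 click:
P = P(Home→Search)·P(Search→Help) + P(Home→Home)·P(Home→Help) + P(Home→Help)·P(Help→Help)
  = 0.46×0.39 + 0.26×0.28 + 0.28×0.28
  = 0.1794 + 0.0728 + 0.0784 = 0.3306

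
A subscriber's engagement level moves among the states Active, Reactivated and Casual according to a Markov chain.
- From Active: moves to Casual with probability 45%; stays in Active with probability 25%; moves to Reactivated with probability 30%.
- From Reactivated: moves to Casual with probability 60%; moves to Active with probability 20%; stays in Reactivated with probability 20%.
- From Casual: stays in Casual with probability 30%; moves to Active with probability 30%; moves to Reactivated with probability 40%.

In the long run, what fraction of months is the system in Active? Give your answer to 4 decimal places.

0.2560

Let the stationary distribution be π with π = πP and π_1 + π_2 + π_3 = 1.
π_1 = 0.25·π_1 + 0.2·π_2 + 0.3·π_3
π_2 = 0.3·π_1 + 0.2·π_2 + 0.4·π_3
Solving with the normalization constraint gives π = (0.2560, 0.3120, 0.4320).
So the stationary probability of Active is 0.2560.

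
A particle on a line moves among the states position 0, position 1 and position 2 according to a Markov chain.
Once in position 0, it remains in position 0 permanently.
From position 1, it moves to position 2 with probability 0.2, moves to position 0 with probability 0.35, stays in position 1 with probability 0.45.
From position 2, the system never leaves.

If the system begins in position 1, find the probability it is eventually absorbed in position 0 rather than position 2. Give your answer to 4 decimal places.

0.6364

Let h(s) be the probability of absorption at position 0 starting from transient state s. Then h(position 0) = 1 and h(position 2) = 0. By first-step analysis:
h(position 1) = 0.35·1 + 0.45·h(position 1) + 0.2·0
Solving: h(position 1) = 0.6364.
Starting from position 1, the probability is 0.6364.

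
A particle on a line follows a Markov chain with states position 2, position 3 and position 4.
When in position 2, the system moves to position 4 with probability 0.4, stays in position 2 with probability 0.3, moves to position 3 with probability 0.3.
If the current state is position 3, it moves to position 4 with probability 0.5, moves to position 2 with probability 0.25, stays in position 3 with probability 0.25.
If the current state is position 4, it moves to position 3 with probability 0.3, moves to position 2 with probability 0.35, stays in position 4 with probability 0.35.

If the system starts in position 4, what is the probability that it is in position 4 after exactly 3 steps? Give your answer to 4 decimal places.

0.4079

Propagate the distribution vector 3 steps from position 4.
After 0 steps: (0.0000, 0.0000, 1.0000)
After 1 step: (0.3500, 0.3000, 0.3500)
After 2 steps: (0.3025, 0.2850, 0.4125)
After 3 steps: (0.3064, 0.2858, 0.4079)
P(in position 4 after 3 steps) = 0.4079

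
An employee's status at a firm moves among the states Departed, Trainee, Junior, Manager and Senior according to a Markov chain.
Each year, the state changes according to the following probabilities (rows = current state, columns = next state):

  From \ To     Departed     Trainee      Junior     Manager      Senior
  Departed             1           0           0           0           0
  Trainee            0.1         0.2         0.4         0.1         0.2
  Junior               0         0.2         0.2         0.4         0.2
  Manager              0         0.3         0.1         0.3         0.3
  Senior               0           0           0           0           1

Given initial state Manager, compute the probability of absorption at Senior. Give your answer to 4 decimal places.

Let h(s) be the probability of absorption at Senior starting from transient state s. Then h(Senior) = 1 and h(Departed) = 0. By first-step analysis:
h(Trainee) = 0.1·0 + 0.2·h(Trainee) + 0.4·h(Junior) + 0.1·h(Manager) + 0.2·1
h(Junior) = 0.2·h(Trainee) + 0.2·h(Junior) + 0.4·h(Manager) + 0.2·1
h(Manager) = 0.3·h(Trainee) + 0.1·h(Junior) + 0.3·h(Manager) + 0.3·1
Solving: h(Trainee) = 0.8182, h(Junior) = 0.9091, h(Manager) = 0.9091.
Starting from Manager, the probability is 0.9091.

0.9091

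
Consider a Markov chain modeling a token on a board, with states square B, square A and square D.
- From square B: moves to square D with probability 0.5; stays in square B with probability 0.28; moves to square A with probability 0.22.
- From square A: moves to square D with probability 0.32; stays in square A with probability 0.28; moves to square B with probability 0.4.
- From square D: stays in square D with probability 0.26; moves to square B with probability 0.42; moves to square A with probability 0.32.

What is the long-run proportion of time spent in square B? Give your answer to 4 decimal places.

0.3636

Let the stationary distribution be π with π = πP and π_1 + π_2 + π_3 = 1.
π_1 = 0.28·π_1 + 0.4·π_2 + 0.42·π_3
π_2 = 0.22·π_1 + 0.28·π_2 + 0.32·π_3
Solving with the normalization constraint gives π = (0.3636, 0.2727, 0.3636).
So the stationary probability of square B is 0.3636.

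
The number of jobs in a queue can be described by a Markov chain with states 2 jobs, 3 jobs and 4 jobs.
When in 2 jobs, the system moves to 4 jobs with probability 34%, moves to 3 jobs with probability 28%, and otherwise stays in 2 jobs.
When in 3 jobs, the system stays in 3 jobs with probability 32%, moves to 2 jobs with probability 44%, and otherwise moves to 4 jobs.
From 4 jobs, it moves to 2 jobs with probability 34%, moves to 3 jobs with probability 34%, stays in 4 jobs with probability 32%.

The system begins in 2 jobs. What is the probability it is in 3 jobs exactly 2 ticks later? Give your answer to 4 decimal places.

Sum over the intermediate state after 1 tick:
P = P(2 jobs→2 jobs)·P(2 jobs→3 jobs) + P(2 jobs→3 jobs)·P(3 jobs→3 jobs) + P(2 jobs→4 jobs)·P(4 jobs→3 jobs)
  = 0.38×0.28 + 0.28×0.32 + 0.34×0.34
  = 0.1064 + 0.0896 + 0.1156 = 0.3116

0.3116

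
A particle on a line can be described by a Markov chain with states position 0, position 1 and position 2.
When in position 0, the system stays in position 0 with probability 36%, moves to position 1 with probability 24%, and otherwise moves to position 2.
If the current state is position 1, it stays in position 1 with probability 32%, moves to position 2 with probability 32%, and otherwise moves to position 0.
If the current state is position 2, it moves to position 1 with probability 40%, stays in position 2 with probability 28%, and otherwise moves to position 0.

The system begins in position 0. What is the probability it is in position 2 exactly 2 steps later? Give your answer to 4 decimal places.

0.3328

Sum over the intermediate state after 1 step:
P = P(position 0→position 0)·P(position 0→position 2) + P(position 0→position 1)·P(position 1→position 2) + P(position 0→position 2)·P(position 2→position 2)
  = 0.36×0.4 + 0.24×0.32 + 0.4×0.28
  = 0.1440 + 0.0768 + 0.1120 = 0.3328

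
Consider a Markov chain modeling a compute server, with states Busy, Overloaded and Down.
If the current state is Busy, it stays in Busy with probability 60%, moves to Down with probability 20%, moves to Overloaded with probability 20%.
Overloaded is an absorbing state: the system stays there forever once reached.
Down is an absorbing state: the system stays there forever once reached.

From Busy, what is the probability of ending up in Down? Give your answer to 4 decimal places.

Let h(s) be the probability of absorption at Down starting from transient state s. Then h(Down) = 1 and h(Overloaded) = 0. By first-step analysis:
h(Busy) = 0.6·h(Busy) + 0.2·0 + 0.2·1
Solving: h(Busy) = 0.5000.
Starting from Busy, the probability is 0.5000.

0.5000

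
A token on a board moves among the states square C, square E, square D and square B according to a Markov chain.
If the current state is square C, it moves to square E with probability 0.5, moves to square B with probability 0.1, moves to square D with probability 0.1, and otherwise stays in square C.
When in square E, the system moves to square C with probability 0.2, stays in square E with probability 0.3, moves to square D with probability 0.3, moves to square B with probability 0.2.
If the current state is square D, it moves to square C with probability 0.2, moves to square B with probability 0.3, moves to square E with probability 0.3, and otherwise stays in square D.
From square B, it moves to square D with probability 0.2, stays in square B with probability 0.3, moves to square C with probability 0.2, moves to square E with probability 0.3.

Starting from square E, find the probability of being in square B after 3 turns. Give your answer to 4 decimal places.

0.2220

Propagate the distribution vector 3 turns from square E.
After 0 turns: (0.0000, 1.0000, 0.0000, 0.0000)
After 1 turn: (0.2000, 0.3000, 0.3000, 0.2000)
After 2 turns: (0.2200, 0.3400, 0.2100, 0.2300)
After 3 turns: (0.2220, 0.3440, 0.2120, 0.2220)
P(in square B after 3 turns) = 0.2220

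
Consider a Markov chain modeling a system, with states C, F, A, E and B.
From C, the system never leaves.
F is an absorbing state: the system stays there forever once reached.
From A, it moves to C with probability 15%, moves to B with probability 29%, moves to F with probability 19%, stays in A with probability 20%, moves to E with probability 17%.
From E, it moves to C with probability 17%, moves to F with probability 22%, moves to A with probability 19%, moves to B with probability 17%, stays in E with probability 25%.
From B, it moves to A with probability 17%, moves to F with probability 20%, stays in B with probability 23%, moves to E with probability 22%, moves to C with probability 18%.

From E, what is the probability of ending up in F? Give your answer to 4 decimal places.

0.5554

Let h(s) be the probability of absorption at F starting from transient state s. Then h(F) = 1 and h(C) = 0. By first-step analysis:
h(A) = 0.15·0 + 0.19·1 + 0.2·h(A) + 0.17·h(E) + 0.29·h(B)
h(E) = 0.17·0 + 0.22·1 + 0.19·h(A) + 0.25·h(E) + 0.17·h(B)
h(B) = 0.18·0 + 0.2·1 + 0.17·h(A) + 0.22·h(E) + 0.23·h(B)
Solving: h(A) = 0.5513, h(E) = 0.5554, h(B) = 0.5402.
Starting from E, the probability is 0.5554.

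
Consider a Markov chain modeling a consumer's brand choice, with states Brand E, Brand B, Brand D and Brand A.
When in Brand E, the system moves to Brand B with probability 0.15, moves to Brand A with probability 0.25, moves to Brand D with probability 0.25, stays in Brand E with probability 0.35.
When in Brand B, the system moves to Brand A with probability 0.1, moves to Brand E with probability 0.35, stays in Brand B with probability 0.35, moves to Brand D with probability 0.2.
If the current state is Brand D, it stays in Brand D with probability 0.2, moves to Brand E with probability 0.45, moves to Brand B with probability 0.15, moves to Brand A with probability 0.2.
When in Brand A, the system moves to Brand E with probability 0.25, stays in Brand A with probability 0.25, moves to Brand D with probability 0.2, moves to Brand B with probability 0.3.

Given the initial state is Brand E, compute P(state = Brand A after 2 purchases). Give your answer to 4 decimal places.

0.2150

Propagate the distribution vector 2 purchases from Brand E.
After 0 purchases: (1.0000, 0.0000, 0.0000, 0.0000)
After 1 purchase: (0.3500, 0.1500, 0.2500, 0.2500)
After 2 purchases: (0.3500, 0.2175, 0.2175, 0.2150)
P(in Brand A after 2 purchases) = 0.2150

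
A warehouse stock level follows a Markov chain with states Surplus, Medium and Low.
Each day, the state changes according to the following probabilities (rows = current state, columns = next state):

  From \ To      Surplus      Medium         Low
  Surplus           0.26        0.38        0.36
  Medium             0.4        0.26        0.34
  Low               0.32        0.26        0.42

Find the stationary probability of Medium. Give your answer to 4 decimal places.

Let the stationary distribution be π with π = πP and π_1 + π_2 + π_3 = 1.
π_1 = 0.26·π_1 + 0.4·π_2 + 0.32·π_3
π_2 = 0.38·π_1 + 0.26·π_2 + 0.26·π_3
Solving with the normalization constraint gives π = (0.3244, 0.2989, 0.3766).
So the stationary probability of Medium is 0.2989.

0.2989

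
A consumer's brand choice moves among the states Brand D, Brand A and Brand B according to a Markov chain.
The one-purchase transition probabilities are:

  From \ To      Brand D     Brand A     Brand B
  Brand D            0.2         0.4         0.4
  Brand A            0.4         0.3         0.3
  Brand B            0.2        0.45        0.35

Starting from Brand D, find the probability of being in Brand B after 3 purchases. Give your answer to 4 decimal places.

0.3450

Propagate the distribution vector 3 purchases from Brand D.
After 0 purchases: (1.0000, 0.0000, 0.0000)
After 1 purchase: (0.2000, 0.4000, 0.4000)
After 2 purchases: (0.2800, 0.3800, 0.3400)
After 3 purchases: (0.2760, 0.3790, 0.3450)
P(in Brand B after 3 purchases) = 0.3450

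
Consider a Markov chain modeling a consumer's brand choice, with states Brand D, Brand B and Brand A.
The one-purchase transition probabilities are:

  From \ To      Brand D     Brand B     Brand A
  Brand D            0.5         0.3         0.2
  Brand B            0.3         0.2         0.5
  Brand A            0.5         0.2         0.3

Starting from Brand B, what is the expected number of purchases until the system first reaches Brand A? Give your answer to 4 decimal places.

2.5806

Let t(s) be the expected number of purchases to first reach Brand A from state s, with t(Brand A) = 0. Conditioning on the first purchase:
t(Brand D) = 1 + 0.5·t(Brand D) + 0.3·t(Brand B)
t(Brand B) = 1 + 0.3·t(Brand D) + 0.2·t(Brand B)
Solving: t(Brand D) = 3.5484, t(Brand B) = 2.5806.
Expected purchases from Brand B to Brand A: 2.5806.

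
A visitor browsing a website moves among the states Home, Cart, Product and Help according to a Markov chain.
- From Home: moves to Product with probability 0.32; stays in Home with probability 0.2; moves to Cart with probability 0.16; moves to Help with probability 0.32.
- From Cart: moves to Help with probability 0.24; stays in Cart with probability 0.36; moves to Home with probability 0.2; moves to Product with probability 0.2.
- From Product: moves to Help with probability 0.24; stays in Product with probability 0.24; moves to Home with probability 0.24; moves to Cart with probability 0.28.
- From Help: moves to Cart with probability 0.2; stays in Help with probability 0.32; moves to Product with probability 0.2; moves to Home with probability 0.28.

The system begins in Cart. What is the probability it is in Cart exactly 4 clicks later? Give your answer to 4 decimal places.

0.2500

Propagate the distribution vector 4 clicks from Cart.
After 0 clicks: (0.0000, 1.0000, 0.0000, 0.0000)
After 1 click: (0.2000, 0.3600, 0.2000, 0.2400)
After 2 clicks: (0.2272, 0.2656, 0.2320, 0.2752)
After 3 clicks: (0.2313, 0.2520, 0.2365, 0.2802)
After 4 clicks: (0.2319, 0.2500, 0.2372, 0.2809)
P(in Cart after 4 clicks) = 0.2500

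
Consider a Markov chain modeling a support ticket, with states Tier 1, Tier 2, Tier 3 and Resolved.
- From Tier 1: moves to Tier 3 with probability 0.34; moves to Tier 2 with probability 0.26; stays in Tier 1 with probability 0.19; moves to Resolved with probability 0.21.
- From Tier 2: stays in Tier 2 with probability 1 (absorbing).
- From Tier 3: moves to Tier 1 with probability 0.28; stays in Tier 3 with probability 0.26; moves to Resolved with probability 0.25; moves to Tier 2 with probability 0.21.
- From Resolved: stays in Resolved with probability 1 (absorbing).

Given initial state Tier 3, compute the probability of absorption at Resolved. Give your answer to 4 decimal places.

Let h(s) be the probability of absorption at Resolved starting from transient state s. Then h(Resolved) = 1 and h(Tier 2) = 0. By first-step analysis:
h(Tier 1) = 0.19·h(Tier 1) + 0.26·0 + 0.34·h(Tier 3) + 0.21·1
h(Tier 3) = 0.28·h(Tier 1) + 0.21·0 + 0.26·h(Tier 3) + 0.25·1
Solving: h(Tier 1) = 0.4768, h(Tier 3) = 0.5182.
Starting from Tier 3, the probability is 0.5182.

0.5182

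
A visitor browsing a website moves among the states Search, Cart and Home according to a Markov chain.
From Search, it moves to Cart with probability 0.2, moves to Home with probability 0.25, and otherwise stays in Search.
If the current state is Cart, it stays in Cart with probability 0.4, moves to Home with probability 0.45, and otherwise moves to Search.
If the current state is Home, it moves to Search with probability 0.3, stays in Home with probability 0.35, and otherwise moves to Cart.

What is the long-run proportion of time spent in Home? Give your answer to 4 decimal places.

Let the stationary distribution be π with π = πP and π_1 + π_2 + π_3 = 1.
π_1 = 0.55·π_1 + 0.15·π_2 + 0.3·π_3
π_2 = 0.2·π_1 + 0.4·π_2 + 0.35·π_3
Solving with the normalization constraint gives π = (0.3370, 0.3152, 0.3478).
So the stationary probability of Home is 0.3478.

0.3478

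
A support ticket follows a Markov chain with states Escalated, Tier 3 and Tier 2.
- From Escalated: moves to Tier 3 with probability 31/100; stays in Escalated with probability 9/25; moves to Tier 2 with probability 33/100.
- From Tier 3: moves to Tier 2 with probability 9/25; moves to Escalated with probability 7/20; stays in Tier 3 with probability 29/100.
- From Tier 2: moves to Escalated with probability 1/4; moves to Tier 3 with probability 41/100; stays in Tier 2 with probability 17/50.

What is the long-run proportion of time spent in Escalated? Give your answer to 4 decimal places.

Let the stationary distribution be π with π = πP and π_1 + π_2 + π_3 = 1.
π_1 = 0.36·π_1 + 0.35·π_2 + 0.25·π_3
π_2 = 0.31·π_1 + 0.29·π_2 + 0.41·π_3
Solving with the normalization constraint gives π = (0.3188, 0.3376, 0.3436).
So the stationary probability of Escalated is 0.3188.

0.3188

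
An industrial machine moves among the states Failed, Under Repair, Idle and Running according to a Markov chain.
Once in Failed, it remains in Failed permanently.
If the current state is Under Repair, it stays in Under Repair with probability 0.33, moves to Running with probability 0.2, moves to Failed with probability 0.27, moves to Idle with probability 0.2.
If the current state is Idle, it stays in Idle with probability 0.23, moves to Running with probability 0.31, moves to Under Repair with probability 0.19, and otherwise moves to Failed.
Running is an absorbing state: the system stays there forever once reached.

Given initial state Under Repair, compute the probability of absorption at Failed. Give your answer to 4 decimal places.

Let h(s) be the probability of absorption at Failed starting from transient state s. Then h(Failed) = 1 and h(Running) = 0. By first-step analysis:
h(Under Repair) = 0.27·1 + 0.33·h(Under Repair) + 0.2·h(Idle) + 0.2·0
h(Idle) = 0.27·1 + 0.19·h(Under Repair) + 0.23·h(Idle) + 0.31·0
Solving: h(Under Repair) = 0.5480, h(Idle) = 0.4859.
Starting from Under Repair, the probability is 0.5480.

0.5480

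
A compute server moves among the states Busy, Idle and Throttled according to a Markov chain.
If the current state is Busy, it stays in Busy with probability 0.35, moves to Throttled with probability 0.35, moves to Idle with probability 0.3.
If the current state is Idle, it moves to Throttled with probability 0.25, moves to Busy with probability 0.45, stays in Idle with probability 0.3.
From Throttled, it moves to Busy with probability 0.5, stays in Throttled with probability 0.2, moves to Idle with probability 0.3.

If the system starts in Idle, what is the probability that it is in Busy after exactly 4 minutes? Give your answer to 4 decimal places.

0.4216

Propagate the distribution vector 4 minutes from Idle.
After 0 minutes: (0.0000, 1.0000, 0.0000)
After 1 minute: (0.4500, 0.3000, 0.2500)
After 2 minutes: (0.4175, 0.3000, 0.2825)
After 3 minutes: (0.4224, 0.3000, 0.2776)
After 4 minutes: (0.4216, 0.3000, 0.2784)
P(in Busy after 4 minutes) = 0.4216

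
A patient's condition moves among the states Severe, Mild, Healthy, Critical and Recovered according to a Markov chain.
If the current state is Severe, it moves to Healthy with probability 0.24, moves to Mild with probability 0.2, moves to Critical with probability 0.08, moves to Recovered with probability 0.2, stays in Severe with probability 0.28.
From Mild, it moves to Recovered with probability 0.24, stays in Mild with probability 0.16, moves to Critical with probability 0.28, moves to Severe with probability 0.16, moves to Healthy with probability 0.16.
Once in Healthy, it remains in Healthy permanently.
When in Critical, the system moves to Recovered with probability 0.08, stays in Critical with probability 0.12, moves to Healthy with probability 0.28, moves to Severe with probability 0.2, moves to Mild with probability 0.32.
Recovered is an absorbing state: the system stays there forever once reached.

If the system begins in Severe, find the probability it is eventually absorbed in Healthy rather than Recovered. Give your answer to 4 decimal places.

0.5420

Let h(s) be the probability of absorption at Healthy starting from transient state s. Then h(Healthy) = 1 and h(Recovered) = 0. By first-step analysis:
h(Severe) = 0.28·h(Severe) + 0.2·h(Mild) + 0.24·1 + 0.08·h(Critical) + 0.2·0
h(Mild) = 0.16·h(Severe) + 0.16·h(Mild) + 0.16·1 + 0.28·h(Critical) + 0.24·0
h(Critical) = 0.2·h(Severe) + 0.32·h(Mild) + 0.28·1 + 0.12·h(Critical) + 0.08·0
Solving: h(Severe) = 0.5420, h(Mild) = 0.5016, h(Critical) = 0.6238.
Starting from Severe, the probability is 0.5420.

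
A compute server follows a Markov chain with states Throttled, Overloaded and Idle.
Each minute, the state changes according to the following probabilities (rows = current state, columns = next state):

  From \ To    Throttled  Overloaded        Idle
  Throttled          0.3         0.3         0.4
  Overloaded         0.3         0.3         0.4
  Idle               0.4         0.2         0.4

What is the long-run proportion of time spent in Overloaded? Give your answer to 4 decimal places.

0.2600

Let the stationary distribution be π with π = πP and π_1 + π_2 + π_3 = 1.
π_1 = 0.3·π_1 + 0.3·π_2 + 0.4·π_3
π_2 = 0.3·π_1 + 0.3·π_2 + 0.2·π_3
Solving with the normalization constraint gives π = (0.3400, 0.2600, 0.4000).
So the stationary probability of Overloaded is 0.2600.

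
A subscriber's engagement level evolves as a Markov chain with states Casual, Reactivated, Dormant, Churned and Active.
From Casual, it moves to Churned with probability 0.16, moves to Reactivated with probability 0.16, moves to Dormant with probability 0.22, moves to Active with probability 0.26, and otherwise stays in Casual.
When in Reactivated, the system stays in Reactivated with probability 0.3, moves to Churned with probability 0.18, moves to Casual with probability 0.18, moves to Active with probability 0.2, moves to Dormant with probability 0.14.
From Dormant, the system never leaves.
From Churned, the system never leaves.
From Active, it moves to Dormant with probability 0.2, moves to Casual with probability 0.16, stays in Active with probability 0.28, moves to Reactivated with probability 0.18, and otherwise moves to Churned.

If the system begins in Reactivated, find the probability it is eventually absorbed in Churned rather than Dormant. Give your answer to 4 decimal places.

0.5121

Let h(s) be the probability of absorption at Churned starting from transient state s. Then h(Churned) = 1 and h(Dormant) = 0. By first-step analysis:
h(Casual) = 0.2·h(Casual) + 0.16·h(Reactivated) + 0.22·0 + 0.16·1 + 0.26·h(Active)
h(Reactivated) = 0.18·h(Casual) + 0.3·h(Reactivated) + 0.14·0 + 0.18·1 + 0.2·h(Active)
h(Active) = 0.16·h(Casual) + 0.18·h(Reactivated) + 0.2·0 + 0.18·1 + 0.28·h(Active)
Solving: h(Casual) = 0.4584, h(Reactivated) = 0.5121, h(Active) = 0.4799.
Starting from Reactivated, the probability is 0.5121.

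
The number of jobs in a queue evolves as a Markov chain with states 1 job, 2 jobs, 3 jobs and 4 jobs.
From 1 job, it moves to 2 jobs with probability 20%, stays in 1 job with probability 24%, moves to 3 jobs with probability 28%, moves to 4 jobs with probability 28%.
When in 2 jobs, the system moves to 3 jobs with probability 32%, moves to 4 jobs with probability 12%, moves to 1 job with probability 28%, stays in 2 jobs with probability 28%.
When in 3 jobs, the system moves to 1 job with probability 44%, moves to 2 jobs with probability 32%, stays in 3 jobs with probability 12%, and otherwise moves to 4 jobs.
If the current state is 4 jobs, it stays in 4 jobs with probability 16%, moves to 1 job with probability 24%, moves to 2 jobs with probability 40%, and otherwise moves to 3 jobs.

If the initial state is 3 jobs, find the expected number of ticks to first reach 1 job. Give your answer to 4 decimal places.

Let t(s) be the expected number of ticks to first reach 1 job from state s, with t(1 job) = 0. Conditioning on the first tick:
t(2 jobs) = 1 + 0.28·t(2 jobs) + 0.32·t(3 jobs) + 0.12·t(4 jobs)
t(3 jobs) = 1 + 0.32·t(2 jobs) + 0.12·t(3 jobs) + 0.12·t(4 jobs)
t(4 jobs) = 1 + 0.4·t(2 jobs) + 0.2·t(3 jobs) + 0.16·t(4 jobs)
Solving: t(2 jobs) = 3.1679, t(3 jobs) = 2.7455, t(4 jobs) = 3.3527.
Expected ticks from 3 jobs to 1 job: 2.7455.

2.7455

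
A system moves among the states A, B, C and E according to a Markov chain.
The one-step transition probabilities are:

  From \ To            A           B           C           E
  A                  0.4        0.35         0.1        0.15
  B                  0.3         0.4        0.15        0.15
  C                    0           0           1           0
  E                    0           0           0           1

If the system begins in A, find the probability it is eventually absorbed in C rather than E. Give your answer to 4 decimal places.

Let h(s) be the probability of absorption at C starting from transient state s. Then h(C) = 1 and h(E) = 0. By first-step analysis:
h(A) = 0.4·h(A) + 0.35·h(B) + 0.1·1 + 0.15·0
h(B) = 0.3·h(A) + 0.4·h(B) + 0.15·1 + 0.15·0
Solving: h(A) = 0.4412, h(B) = 0.4706.
Starting from A, the probability is 0.4412.

0.4412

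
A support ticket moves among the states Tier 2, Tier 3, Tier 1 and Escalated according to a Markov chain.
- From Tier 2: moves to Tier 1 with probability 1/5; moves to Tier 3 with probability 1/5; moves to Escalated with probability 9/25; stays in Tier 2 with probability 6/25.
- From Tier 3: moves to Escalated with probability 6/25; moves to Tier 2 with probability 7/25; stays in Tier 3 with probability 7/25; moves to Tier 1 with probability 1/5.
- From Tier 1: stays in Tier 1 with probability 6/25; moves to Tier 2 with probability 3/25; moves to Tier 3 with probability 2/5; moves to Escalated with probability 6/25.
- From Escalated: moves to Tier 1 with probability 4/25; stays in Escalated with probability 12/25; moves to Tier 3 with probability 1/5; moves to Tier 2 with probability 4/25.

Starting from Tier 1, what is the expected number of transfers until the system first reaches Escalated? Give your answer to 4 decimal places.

3.7966

Let t(s) be the expected number of transfers to first reach Escalated from state s, with t(Escalated) = 0. Conditioning on the first transfer:
t(Tier 2) = 1 + 0.24·t(Tier 2) + 0.2·t(Tier 3) + 0.2·t(Tier 1)
t(Tier 3) = 1 + 0.28·t(Tier 2) + 0.28·t(Tier 3) + 0.2·t(Tier 1)
t(Tier 1) = 1 + 0.12·t(Tier 2) + 0.4·t(Tier 3) + 0.24·t(Tier 1)
Solving: t(Tier 2) = 3.2951, t(Tier 3) = 3.7249, t(Tier 1) = 3.7966.
Expected transfers from Tier 1 to Escalated: 3.7966.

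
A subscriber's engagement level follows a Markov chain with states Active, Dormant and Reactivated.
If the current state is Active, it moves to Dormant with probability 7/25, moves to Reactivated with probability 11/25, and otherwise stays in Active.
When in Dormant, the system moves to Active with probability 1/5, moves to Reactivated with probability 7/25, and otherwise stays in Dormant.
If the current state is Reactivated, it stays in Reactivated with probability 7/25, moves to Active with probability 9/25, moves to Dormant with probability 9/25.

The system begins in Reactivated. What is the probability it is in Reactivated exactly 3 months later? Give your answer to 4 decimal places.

Propagate the distribution vector 3 months from Reactivated.
After 0 months: (0.0000, 0.0000, 1.0000)
After 1 month: (0.3600, 0.3600, 0.2800)
After 2 months: (0.2736, 0.3888, 0.3376)
After 3 months: (0.2759, 0.4003, 0.3238)
P(in Reactivated after 3 months) = 0.3238

0.3238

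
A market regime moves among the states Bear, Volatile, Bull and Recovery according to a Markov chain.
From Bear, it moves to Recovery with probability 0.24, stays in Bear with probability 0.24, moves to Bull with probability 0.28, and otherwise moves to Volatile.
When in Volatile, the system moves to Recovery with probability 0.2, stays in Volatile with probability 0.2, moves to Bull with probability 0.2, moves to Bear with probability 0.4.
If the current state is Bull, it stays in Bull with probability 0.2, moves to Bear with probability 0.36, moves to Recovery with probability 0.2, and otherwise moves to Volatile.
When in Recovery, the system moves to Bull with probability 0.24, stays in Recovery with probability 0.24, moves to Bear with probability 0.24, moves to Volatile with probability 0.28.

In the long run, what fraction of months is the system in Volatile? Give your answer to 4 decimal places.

Let the stationary distribution be π with π = πP and π_1 + π_2 + π_3 + π_4 = 1.
π_1 = 0.24·π_1 + 0.4·π_2 + 0.36·π_3 + 0.24·π_4
π_2 = 0.24·π_1 + 0.2·π_2 + 0.24·π_3 + 0.28·π_4
π_3 = 0.28·π_1 + 0.2·π_2 + 0.2·π_3 + 0.24·π_4
Solving with the normalization constraint gives π = (0.3063, 0.2393, 0.2333, 0.2211).
So the stationary probability of Volatile is 0.2393.

0.2393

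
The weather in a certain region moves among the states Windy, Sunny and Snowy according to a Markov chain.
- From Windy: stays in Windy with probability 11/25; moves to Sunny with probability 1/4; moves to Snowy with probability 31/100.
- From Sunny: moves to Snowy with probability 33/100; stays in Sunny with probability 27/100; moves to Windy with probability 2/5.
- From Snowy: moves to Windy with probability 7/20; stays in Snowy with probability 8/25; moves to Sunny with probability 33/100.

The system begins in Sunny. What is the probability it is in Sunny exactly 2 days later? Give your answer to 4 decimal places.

Sum over the intermediate state after 1 day:
P = P(Sunny→Windy)·P(Windy→Sunny) + P(Sunny→Sunny)·P(Sunny→Sunny) + P(Sunny→Snowy)·P(Snowy→Sunny)
  = 0.4×0.25 + 0.27×0.27 + 0.33×0.33
  = 0.1000 + 0.0729 + 0.1089 = 0.2818

0.2818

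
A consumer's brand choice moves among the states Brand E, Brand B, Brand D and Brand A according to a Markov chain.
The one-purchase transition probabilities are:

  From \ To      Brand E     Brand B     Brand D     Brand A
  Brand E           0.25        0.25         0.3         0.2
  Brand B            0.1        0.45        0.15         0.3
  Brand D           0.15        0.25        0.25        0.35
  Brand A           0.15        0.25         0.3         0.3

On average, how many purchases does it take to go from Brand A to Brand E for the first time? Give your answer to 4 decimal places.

7.4419

Let t(s) be the expected number of purchases to first reach Brand E from state s, with t(Brand E) = 0. Conditioning on the first purchase:
t(Brand B) = 1 + 0.45·t(Brand B) + 0.15·t(Brand D) + 0.3·t(Brand A)
t(Brand D) = 1 + 0.25·t(Brand B) + 0.25·t(Brand D) + 0.35·t(Brand A)
t(Brand A) = 1 + 0.25·t(Brand B) + 0.3·t(Brand D) + 0.3·t(Brand A)
Solving: t(Brand B) = 7.9070, t(Brand D) = 7.4419, t(Brand A) = 7.4419.
Expected purchases from Brand A to Brand E: 7.4419.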